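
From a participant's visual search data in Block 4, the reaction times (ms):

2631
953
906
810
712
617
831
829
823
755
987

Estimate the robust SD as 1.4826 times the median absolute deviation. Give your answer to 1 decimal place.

Sorted: 617, 712, 755, 810, 823, 829, 831, 906, 953, 987, 2631 → median = 829
|x − 829| sorted: 0, 2, 6, 19, 74, 77, 117, 124, 158, 212, 1802 → MAD = 77
Robust SD ≈ 1.4826 × 77 = 114.160

114.2 ms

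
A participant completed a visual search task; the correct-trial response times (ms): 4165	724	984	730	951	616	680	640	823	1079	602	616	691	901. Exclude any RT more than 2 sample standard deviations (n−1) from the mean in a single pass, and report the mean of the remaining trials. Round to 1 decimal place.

772.1 ms

n = 14, ΣRT = 14202, M = 1014.429
Σ(x−M)² = 10994211.43; s = √(10994211.43/13) = 919.624
Cutoffs: 1014.429 ± 2·919.624 → [-824.8, 2853.7]
Outside: 4165 → excluded.
Retained (n=13): Σ = 10037, mean = 10037/13 = 772.077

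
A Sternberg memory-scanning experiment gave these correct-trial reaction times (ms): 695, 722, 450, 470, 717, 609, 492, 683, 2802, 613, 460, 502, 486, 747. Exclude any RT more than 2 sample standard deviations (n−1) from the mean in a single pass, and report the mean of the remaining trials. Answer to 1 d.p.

n = 14, ΣRT = 10448, M = 746.286
Σ(x−M)² = 4708820.86; s = √(4708820.86/13) = 601.845
Cutoffs: 746.286 ± 2·601.845 → [-457.4, 1950.0]
Outside: 2802 → excluded.
Retained (n=13): Σ = 7646, mean = 7646/13 = 588.154

588.2 ms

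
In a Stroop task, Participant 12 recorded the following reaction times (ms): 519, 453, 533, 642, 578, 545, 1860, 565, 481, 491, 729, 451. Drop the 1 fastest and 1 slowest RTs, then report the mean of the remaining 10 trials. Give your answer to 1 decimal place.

Sorted: 451, 453, 481, 491, 519, 533, 545, 565, 578, 642, 729, 1860
Drop lowest 1 (451) and highest 1 (1860)
Remaining (n=10): Σ = 5536, mean = 5536/10 = 553.600

553.6 ms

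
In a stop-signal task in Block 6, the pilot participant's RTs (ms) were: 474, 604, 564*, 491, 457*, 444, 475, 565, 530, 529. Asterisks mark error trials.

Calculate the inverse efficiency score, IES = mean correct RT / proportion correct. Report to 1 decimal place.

Correct trials (n=8): 474, 604, 491, 444, 475, 565, 530, 529
Mean correct RT = 4112/8 = 514.0000 ms
Proportion correct = 8/10
IES = 514.0000 / (8/10) = 642.500 ms

642.5 ms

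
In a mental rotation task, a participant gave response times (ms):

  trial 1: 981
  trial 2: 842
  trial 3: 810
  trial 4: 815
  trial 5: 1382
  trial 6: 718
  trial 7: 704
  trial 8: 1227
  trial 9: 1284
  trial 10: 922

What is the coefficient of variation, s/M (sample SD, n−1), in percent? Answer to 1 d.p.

25.2%

n = 10, Σ = 9685, M = 968.5000
Σ(x−M)² = 537060.500; s = √(537060.500/9) = 244.2814
CV = 244.2814 / 968.5000 = 0.25223 = 25.223%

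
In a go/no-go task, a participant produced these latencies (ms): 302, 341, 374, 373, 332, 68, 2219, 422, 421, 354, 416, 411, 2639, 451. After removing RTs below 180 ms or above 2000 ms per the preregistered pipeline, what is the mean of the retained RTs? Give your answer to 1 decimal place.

Excluded: 68, 2219, 2639
Retained (n=11): Σ = 4197
Mean = 4197/11 = 381.5455

381.5 ms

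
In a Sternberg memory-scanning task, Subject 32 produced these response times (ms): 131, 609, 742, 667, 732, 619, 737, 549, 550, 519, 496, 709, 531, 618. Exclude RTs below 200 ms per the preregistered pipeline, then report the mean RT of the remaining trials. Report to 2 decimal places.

621.38 ms

Excluded: 131
Retained (n=13): Σ = 8078
Mean = 8078/13 = 621.3846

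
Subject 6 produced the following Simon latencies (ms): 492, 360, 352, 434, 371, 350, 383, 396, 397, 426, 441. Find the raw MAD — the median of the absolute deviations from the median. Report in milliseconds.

36 ms

Sorted: 350, 352, 360, 371, 383, 396, 397, 426, 434, 441, 492 → median = 396
|x − 396|: 96, 36, 44, 38, 25, 46, 13, 0, 1, 30, 45
Sorted deviations: 0, 1, 13, 25, 30, 36, 38, 44, 45, 46, 96 → MAD = 36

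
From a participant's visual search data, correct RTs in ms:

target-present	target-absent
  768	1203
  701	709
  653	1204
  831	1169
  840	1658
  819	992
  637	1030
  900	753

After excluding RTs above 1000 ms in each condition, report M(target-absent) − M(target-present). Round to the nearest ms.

target-absent: exclude 1203, 1204, 1169, 1658, 1030
M(target-present) = 6149/8 = 768.625
M(target-absent) = 2454/3 = 818.000
Difference = 818.000 − 768.625 = 49.375 ms

49 ms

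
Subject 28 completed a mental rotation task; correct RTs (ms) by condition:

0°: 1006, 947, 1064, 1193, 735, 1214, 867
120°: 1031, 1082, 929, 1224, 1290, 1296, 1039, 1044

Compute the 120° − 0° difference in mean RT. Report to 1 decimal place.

M(0°) = 7026/7 = 1003.714
M(120°) = 8935/8 = 1116.875
Difference = 1116.875 − 1003.714 = 113.161 ms

113.2 ms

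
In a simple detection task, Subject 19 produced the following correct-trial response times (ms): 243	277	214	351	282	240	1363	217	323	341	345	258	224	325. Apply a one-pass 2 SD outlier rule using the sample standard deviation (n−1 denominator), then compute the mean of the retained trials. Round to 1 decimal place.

280.0 ms

n = 14, ΣRT = 5003, M = 357.357
Σ(x−M)² = 1120899.21; s = √(1120899.21/13) = 293.638
Cutoffs: 357.357 ± 2·293.638 → [-229.9, 944.6]
Outside: 1363 → excluded.
Retained (n=13): Σ = 3640, mean = 3640/13 = 280.000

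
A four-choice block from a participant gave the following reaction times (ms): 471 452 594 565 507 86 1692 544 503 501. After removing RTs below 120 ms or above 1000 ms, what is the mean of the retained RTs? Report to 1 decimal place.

Excluded: 86, 1692
Retained (n=8): Σ = 4137
Mean = 4137/8 = 517.1250

517.1 ms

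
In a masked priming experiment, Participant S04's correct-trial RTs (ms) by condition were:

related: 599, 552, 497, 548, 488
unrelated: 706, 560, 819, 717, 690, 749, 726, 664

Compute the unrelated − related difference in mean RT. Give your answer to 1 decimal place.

M(related) = 2684/5 = 536.800
M(unrelated) = 5631/8 = 703.875
Difference = 703.875 − 536.800 = 167.075 ms

167.1 ms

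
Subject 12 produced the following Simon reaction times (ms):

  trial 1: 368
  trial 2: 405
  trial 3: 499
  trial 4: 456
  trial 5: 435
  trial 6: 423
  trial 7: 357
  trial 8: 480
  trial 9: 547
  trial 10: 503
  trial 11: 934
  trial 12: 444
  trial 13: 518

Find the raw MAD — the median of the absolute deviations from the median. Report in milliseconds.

47 ms

Sorted: 357, 368, 405, 423, 435, 444, 456, 480, 499, 503, 518, 547, 934 → median = 456
|x − 456|: 88, 51, 43, 0, 21, 33, 99, 24, 91, 47, 478, 12, 62
Sorted deviations: 0, 12, 21, 24, 33, 43, 47, 51, 62, 88, 91, 99, 478 → MAD = 47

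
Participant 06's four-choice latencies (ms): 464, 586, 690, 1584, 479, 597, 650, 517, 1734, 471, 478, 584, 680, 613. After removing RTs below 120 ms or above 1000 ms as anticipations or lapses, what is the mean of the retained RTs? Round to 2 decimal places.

Excluded: 1584, 1734
Retained (n=12): Σ = 6809
Mean = 6809/12 = 567.4167

567.42 ms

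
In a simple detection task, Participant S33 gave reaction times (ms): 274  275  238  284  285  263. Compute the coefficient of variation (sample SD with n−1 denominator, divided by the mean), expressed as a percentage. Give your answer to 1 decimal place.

6.5%

n = 6, Σ = 1619, M = 269.8333
Σ(x−M)² = 1534.833; s = √(1534.833/5) = 17.5205
CV = 17.5205 / 269.8333 = 0.06493 = 6.493%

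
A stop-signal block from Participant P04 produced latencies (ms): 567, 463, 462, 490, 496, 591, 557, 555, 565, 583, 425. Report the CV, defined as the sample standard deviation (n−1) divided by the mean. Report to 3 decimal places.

n = 11, Σ = 5754, M = 523.0909
Σ(x−M)² = 32846.909; s = √(32846.909/10) = 57.3122
CV = 57.3122 / 523.0909 = 0.10956

0.110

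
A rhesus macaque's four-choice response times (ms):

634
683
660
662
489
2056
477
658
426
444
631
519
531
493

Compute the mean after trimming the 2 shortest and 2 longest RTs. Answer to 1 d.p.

575.4 ms

Sorted: 426, 444, 477, 489, 493, 519, 531, 631, 634, 658, 660, 662, 683, 2056
Drop lowest 2 (426, 444) and highest 2 (683, 2056)
Remaining (n=10): Σ = 5754, mean = 5754/10 = 575.400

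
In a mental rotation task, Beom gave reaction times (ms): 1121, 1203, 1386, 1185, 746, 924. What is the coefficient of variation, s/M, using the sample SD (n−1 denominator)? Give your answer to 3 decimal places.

0.207

n = 6, Σ = 6565, M = 1094.1667
Σ(x−M)² = 256158.833; s = √(256158.833/5) = 226.3444
CV = 226.3444 / 1094.1667 = 0.20686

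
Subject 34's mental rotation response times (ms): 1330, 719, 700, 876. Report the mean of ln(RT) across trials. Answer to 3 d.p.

ln(RT): 7.1929, 6.5779, 6.5511, 6.7754
Σ ln(RT) = 27.0972
Mean = 27.0972/4 = 6.77431

6.774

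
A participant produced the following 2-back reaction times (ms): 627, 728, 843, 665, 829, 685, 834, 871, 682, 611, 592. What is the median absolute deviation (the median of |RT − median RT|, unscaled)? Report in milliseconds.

74 ms

Sorted: 592, 611, 627, 665, 682, 685, 728, 829, 834, 843, 871 → median = 685
|x − 685|: 58, 43, 158, 20, 144, 0, 149, 186, 3, 74, 93
Sorted deviations: 0, 3, 20, 43, 58, 74, 93, 144, 149, 158, 186 → MAD = 74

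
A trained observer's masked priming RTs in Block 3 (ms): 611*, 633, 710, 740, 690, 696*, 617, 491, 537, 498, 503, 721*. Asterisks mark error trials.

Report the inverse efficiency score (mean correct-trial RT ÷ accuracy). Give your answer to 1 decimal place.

Correct trials (n=9): 633, 710, 740, 690, 617, 491, 537, 498, 503
Mean correct RT = 5419/9 = 602.1111 ms
Proportion correct = 9/12
IES = 602.1111 / (9/12) = 802.815 ms

802.8 ms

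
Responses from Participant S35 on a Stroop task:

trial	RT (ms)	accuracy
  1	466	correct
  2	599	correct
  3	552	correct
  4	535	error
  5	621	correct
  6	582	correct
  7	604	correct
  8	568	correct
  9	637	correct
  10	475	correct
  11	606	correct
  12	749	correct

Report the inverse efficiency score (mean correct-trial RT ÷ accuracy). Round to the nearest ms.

Correct trials (n=11): 466, 599, 552, 621, 582, 604, 568, 637, 475, 606, 749
Mean correct RT = 6459/11 = 587.1818 ms
Proportion correct = 11/12
IES = 587.1818 / (11/12) = 640.562 ms

641 ms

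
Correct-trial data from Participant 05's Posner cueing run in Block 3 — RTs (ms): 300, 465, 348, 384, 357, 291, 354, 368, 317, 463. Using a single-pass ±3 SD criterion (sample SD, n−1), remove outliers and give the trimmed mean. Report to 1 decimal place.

n = 10, ΣRT = 3647, M = 364.700
Σ(x−M)² = 32452.10; s = √(32452.10/9) = 60.048
Cutoffs: 364.700 ± 3·60.048 → [184.6, 544.8]
No RTs fall outside the cutoffs; all 10 retained. Mean = 3647/10 = 364.700

364.7 ms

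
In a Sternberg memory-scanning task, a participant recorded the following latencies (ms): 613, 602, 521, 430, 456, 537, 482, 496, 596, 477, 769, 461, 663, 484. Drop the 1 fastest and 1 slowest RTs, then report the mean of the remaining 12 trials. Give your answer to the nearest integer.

532 ms

Sorted: 430, 456, 461, 477, 482, 484, 496, 521, 537, 596, 602, 613, 663, 769
Drop lowest 1 (430) and highest 1 (769)
Remaining (n=12): Σ = 6388, mean = 6388/12 = 532.333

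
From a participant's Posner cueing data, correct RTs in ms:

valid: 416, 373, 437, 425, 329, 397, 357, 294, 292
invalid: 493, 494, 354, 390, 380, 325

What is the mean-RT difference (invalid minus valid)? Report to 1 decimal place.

37.1 ms

M(valid) = 3320/9 = 368.889
M(invalid) = 2436/6 = 406.000
Difference = 406.000 − 368.889 = 37.111 ms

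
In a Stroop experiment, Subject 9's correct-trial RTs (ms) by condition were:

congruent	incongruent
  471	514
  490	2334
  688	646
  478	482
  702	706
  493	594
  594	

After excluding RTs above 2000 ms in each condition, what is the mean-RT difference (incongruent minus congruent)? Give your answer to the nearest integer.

29 ms

incongruent: exclude 2334
M(congruent) = 3916/7 = 559.429
M(incongruent) = 2942/5 = 588.400
Difference = 588.400 − 559.429 = 28.971 ms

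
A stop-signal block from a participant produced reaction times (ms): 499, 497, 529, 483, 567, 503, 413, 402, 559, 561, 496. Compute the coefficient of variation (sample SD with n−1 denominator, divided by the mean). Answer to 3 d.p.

n = 11, Σ = 5509, M = 500.8182
Σ(x−M)² = 30021.636; s = √(30021.636/10) = 54.7920
CV = 54.7920 / 500.8182 = 0.10940

0.109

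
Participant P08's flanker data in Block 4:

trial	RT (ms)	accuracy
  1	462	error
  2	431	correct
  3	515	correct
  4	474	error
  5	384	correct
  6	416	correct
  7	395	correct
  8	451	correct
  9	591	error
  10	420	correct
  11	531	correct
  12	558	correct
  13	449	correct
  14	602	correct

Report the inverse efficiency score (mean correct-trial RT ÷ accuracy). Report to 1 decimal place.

Correct trials (n=11): 431, 515, 384, 416, 395, 451, 420, 531, 558, 449, 602
Mean correct RT = 5152/11 = 468.3636 ms
Proportion correct = 11/14
IES = 468.3636 / (11/14) = 596.099 ms

596.1 ms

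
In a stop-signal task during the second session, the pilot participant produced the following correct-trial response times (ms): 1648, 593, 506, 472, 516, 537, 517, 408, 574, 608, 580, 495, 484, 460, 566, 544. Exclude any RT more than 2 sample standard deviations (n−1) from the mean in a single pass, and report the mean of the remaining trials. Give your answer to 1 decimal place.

n = 16, ΣRT = 9508, M = 594.250
Σ(x−M)² = 1227335.00; s = √(1227335.00/15) = 286.046
Cutoffs: 594.250 ± 2·286.046 → [22.2, 1166.3]
Outside: 1648 → excluded.
Retained (n=15): Σ = 7860, mean = 7860/15 = 524.000

524.0 ms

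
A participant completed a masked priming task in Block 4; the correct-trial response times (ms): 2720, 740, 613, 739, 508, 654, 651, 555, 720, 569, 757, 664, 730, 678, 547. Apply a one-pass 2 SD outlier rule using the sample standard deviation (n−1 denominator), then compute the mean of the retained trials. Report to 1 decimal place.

n = 15, ΣRT = 11845, M = 789.667
Σ(x−M)² = 4079793.33; s = √(4079793.33/14) = 539.828
Cutoffs: 789.667 ± 2·539.828 → [-290.0, 1869.3]
Outside: 2720 → excluded.
Retained (n=14): Σ = 9125, mean = 9125/14 = 651.786

651.8 ms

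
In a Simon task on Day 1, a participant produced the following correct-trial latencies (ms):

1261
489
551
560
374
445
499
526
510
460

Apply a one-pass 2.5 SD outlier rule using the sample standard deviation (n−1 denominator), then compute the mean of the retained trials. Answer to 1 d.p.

490.4 ms

n = 10, ΣRT = 5675, M = 567.500
Σ(x−M)² = 561158.50; s = √(561158.50/9) = 249.702
Cutoffs: 567.500 ± 2.5·249.702 → [-56.8, 1191.8]
Outside: 1261 → excluded.
Retained (n=9): Σ = 4414, mean = 4414/9 = 490.444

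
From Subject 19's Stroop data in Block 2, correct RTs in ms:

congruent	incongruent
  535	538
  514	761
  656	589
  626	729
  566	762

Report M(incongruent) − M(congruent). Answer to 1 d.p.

96.4 ms

M(congruent) = 2897/5 = 579.400
M(incongruent) = 3379/5 = 675.800
Difference = 675.800 − 579.400 = 96.400 ms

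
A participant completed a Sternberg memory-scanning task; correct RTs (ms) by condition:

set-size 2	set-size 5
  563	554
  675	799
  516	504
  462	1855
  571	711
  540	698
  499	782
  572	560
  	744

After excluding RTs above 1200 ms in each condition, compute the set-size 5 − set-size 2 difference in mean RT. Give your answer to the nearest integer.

119 ms

set-size 5: exclude 1855
M(set-size 2) = 4398/8 = 549.750
M(set-size 5) = 5352/8 = 669.000
Difference = 669.000 − 549.750 = 119.250 ms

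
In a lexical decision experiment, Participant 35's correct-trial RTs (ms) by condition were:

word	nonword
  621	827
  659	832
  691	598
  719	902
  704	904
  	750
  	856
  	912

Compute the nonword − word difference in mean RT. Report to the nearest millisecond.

144 ms

M(word) = 3394/5 = 678.800
M(nonword) = 6581/8 = 822.625
Difference = 822.625 − 678.800 = 143.825 ms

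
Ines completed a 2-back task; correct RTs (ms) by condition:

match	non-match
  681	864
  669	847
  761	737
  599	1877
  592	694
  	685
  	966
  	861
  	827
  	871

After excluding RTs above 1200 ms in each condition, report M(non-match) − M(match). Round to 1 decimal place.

non-match: exclude 1877
M(match) = 3302/5 = 660.400
M(non-match) = 7352/9 = 816.889
Difference = 816.889 − 660.400 = 156.489 ms

156.5 ms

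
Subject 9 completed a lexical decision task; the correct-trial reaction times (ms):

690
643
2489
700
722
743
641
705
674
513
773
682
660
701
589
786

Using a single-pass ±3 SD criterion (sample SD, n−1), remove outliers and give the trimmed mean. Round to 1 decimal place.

681.5 ms

n = 16, ΣRT = 12711, M = 794.438
Σ(x−M)² = 3129629.94; s = √(3129629.94/15) = 456.773
Cutoffs: 794.438 ± 3·456.773 → [-575.9, 2164.8]
Outside: 2489 → excluded.
Retained (n=15): Σ = 10222, mean = 10222/15 = 681.467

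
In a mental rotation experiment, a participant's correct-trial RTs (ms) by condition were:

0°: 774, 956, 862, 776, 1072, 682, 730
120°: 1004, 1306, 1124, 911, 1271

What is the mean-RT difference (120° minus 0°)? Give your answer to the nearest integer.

M(0°) = 5852/7 = 836.000
M(120°) = 5616/5 = 1123.200
Difference = 1123.200 − 836.000 = 287.200 ms

287 ms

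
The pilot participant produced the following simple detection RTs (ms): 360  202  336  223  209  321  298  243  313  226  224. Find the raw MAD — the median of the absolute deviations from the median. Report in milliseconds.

41 ms

Sorted: 202, 209, 223, 224, 226, 243, 298, 313, 321, 336, 360 → median = 243
|x − 243|: 117, 41, 93, 20, 34, 78, 55, 0, 70, 17, 19
Sorted deviations: 0, 17, 19, 20, 34, 41, 55, 70, 78, 93, 117 → MAD = 41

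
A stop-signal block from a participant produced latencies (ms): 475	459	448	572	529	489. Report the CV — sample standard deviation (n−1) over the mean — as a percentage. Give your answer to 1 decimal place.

9.5%

n = 6, Σ = 2972, M = 495.3333
Σ(x−M)² = 11025.333; s = √(11025.333/5) = 46.9581
CV = 46.9581 / 495.3333 = 0.09480 = 9.480%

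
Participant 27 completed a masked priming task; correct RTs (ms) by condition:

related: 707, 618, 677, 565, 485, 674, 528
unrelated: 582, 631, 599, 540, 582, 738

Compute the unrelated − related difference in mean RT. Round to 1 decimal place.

M(related) = 4254/7 = 607.714
M(unrelated) = 3672/6 = 612.000
Difference = 612.000 − 607.714 = 4.286 ms

4.3 ms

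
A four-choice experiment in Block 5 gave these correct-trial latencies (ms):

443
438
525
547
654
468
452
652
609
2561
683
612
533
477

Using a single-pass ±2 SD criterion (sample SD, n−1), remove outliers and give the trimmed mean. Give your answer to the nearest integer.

n = 14, ΣRT = 9654, M = 689.571
Σ(x−M)² = 3864205.43; s = √(3864205.43/13) = 545.203
Cutoffs: 689.571 ± 2·545.203 → [-400.8, 1780.0]
Outside: 2561 → excluded.
Retained (n=13): Σ = 7093, mean = 7093/13 = 545.615

546 ms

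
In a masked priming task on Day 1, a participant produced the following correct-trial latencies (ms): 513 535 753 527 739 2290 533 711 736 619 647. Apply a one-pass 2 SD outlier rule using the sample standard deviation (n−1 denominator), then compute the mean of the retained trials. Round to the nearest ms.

631 ms

n = 11, ΣRT = 8603, M = 782.091
Σ(x−M)² = 2589100.91; s = √(2589100.91/10) = 508.832
Cutoffs: 782.091 ± 2·508.832 → [-235.6, 1799.8]
Outside: 2290 → excluded.
Retained (n=10): Σ = 6313, mean = 6313/10 = 631.300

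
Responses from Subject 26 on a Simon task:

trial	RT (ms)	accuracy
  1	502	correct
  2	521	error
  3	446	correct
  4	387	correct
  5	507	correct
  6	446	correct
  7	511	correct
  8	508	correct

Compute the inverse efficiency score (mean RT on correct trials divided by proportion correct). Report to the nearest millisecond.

Correct trials (n=7): 502, 446, 387, 507, 446, 511, 508
Mean correct RT = 3307/7 = 472.4286 ms
Proportion correct = 7/8
IES = 472.4286 / (7/8) = 539.918 ms

540 ms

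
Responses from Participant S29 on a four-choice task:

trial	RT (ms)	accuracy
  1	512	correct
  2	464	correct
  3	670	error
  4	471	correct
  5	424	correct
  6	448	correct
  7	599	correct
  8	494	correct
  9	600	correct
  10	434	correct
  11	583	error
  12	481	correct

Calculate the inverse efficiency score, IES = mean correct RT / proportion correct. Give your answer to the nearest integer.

591 ms

Correct trials (n=10): 512, 464, 471, 424, 448, 599, 494, 600, 434, 481
Mean correct RT = 4927/10 = 492.7000 ms
Proportion correct = 10/12
IES = 492.7000 / (10/12) = 591.240 ms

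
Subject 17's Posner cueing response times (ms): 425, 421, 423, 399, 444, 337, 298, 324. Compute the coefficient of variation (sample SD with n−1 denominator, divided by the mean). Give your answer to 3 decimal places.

0.145

n = 8, Σ = 3071, M = 383.8750
Σ(x−M)² = 21600.875; s = √(21600.875/7) = 55.5503
CV = 55.5503 / 383.8750 = 0.14471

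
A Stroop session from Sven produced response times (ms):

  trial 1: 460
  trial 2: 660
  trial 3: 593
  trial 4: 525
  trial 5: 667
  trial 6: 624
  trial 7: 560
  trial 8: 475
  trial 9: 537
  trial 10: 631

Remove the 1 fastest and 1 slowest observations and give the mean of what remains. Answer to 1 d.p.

575.6 ms

Sorted: 460, 475, 525, 537, 560, 593, 624, 631, 660, 667
Drop lowest 1 (460) and highest 1 (667)
Remaining (n=8): Σ = 4605, mean = 4605/8 = 575.625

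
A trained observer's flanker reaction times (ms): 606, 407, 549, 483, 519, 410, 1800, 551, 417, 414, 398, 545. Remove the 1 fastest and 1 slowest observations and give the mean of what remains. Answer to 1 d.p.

490.1 ms

Sorted: 398, 407, 410, 414, 417, 483, 519, 545, 549, 551, 606, 1800
Drop lowest 1 (398) and highest 1 (1800)
Remaining (n=10): Σ = 4901, mean = 4901/10 = 490.100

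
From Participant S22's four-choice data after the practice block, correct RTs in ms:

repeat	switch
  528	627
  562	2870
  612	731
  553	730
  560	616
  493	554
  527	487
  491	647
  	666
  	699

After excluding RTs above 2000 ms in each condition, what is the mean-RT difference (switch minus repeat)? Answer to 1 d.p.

98.9 ms

switch: exclude 2870
M(repeat) = 4326/8 = 540.750
M(switch) = 5757/9 = 639.667
Difference = 639.667 − 540.750 = 98.917 ms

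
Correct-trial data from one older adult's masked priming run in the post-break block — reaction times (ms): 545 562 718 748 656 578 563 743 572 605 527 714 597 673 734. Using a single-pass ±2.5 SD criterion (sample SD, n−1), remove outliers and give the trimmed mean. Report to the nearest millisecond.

636 ms

n = 15, ΣRT = 9535, M = 635.667
Σ(x−M)² = 89081.33; s = √(89081.33/14) = 79.768
Cutoffs: 635.667 ± 2.5·79.768 → [436.2, 835.1]
No RTs fall outside the cutoffs; all 15 retained. Mean = 9535/15 = 635.667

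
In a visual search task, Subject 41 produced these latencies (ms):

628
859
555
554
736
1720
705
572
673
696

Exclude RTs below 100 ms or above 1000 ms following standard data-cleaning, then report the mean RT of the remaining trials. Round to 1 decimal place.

664.2 ms

Excluded: 1720
Retained (n=9): Σ = 5978
Mean = 5978/9 = 664.2222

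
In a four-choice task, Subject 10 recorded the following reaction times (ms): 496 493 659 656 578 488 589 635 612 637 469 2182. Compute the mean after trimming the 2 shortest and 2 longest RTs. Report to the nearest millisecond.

Sorted: 469, 488, 493, 496, 578, 589, 612, 635, 637, 656, 659, 2182
Drop lowest 2 (469, 488) and highest 2 (659, 2182)
Remaining (n=8): Σ = 4696, mean = 4696/8 = 587.000

587 ms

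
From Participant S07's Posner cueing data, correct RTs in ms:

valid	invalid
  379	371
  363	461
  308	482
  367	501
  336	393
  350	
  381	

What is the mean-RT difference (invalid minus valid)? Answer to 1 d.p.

86.7 ms

M(valid) = 2484/7 = 354.857
M(invalid) = 2208/5 = 441.600
Difference = 441.600 − 354.857 = 86.743 ms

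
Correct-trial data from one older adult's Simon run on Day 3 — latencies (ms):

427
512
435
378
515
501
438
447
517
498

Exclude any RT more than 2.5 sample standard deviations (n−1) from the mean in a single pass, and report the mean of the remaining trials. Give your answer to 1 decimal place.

466.8 ms

n = 10, ΣRT = 4668, M = 466.800
Σ(x−M)² = 20731.60; s = √(20731.60/9) = 47.995
Cutoffs: 466.800 ± 2.5·47.995 → [346.8, 586.8]
No RTs fall outside the cutoffs; all 10 retained. Mean = 4668/10 = 466.800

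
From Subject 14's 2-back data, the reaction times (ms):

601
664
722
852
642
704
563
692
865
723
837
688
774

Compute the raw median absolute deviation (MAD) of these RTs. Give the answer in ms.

62 ms

Sorted: 563, 601, 642, 664, 688, 692, 704, 722, 723, 774, 837, 852, 865 → median = 704
|x − 704|: 103, 40, 18, 148, 62, 0, 141, 12, 161, 19, 133, 16, 70
Sorted deviations: 0, 12, 16, 18, 19, 40, 62, 70, 103, 133, 141, 148, 161 → MAD = 62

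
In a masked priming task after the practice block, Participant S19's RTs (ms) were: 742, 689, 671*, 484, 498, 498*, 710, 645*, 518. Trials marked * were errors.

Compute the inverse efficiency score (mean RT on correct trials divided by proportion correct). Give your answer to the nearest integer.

Correct trials (n=6): 742, 689, 484, 498, 710, 518
Mean correct RT = 3641/6 = 606.8333 ms
Proportion correct = 6/9
IES = 606.8333 / (6/9) = 910.250 ms

910 ms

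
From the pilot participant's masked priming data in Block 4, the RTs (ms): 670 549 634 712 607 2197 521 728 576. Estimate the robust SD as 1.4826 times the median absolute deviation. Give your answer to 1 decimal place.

Sorted: 521, 549, 576, 607, 634, 670, 712, 728, 2197 → median = 634
|x − 634| sorted: 0, 27, 36, 58, 78, 85, 94, 113, 1563 → MAD = 78
Robust SD ≈ 1.4826 × 78 = 115.643

115.6 ms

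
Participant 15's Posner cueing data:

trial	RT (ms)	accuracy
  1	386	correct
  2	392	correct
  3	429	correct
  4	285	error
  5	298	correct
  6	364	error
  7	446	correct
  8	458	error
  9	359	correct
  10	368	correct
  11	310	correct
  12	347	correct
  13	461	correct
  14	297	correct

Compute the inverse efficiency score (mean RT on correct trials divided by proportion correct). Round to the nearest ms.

Correct trials (n=11): 386, 392, 429, 298, 446, 359, 368, 310, 347, 461, 297
Mean correct RT = 4093/11 = 372.0909 ms
Proportion correct = 11/14
IES = 372.0909 / (11/14) = 473.570 ms

474 ms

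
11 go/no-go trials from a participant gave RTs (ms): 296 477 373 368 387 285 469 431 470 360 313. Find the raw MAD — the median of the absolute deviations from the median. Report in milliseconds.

60 ms

Sorted: 285, 296, 313, 360, 368, 373, 387, 431, 469, 470, 477 → median = 373
|x − 373|: 77, 104, 0, 5, 14, 88, 96, 58, 97, 13, 60
Sorted deviations: 0, 5, 13, 14, 58, 60, 77, 88, 96, 97, 104 → MAD = 60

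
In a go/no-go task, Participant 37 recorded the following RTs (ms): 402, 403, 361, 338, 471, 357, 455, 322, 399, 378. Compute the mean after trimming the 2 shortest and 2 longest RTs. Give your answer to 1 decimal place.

383.3 ms

Sorted: 322, 338, 357, 361, 378, 399, 402, 403, 455, 471
Drop lowest 2 (322, 338) and highest 2 (455, 471)
Remaining (n=6): Σ = 2300, mean = 2300/6 = 383.333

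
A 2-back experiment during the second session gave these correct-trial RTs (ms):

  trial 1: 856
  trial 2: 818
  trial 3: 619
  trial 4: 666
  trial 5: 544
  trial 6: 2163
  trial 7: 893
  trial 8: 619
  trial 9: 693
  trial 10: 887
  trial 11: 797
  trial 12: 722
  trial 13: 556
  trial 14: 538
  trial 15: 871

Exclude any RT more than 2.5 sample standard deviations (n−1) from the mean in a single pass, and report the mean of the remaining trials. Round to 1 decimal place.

719.9 ms

n = 15, ΣRT = 12242, M = 816.133
Σ(x−M)² = 2173319.73; s = √(2173319.73/14) = 394.001
Cutoffs: 816.133 ± 2.5·394.001 → [-168.9, 1801.1]
Outside: 2163 → excluded.
Retained (n=14): Σ = 10079, mean = 10079/14 = 719.929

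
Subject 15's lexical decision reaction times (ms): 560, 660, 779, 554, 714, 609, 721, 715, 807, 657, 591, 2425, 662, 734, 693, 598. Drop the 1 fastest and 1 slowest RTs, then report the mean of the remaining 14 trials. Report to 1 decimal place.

Sorted: 554, 560, 591, 598, 609, 657, 660, 662, 693, 714, 715, 721, 734, 779, 807, 2425
Drop lowest 1 (554) and highest 1 (2425)
Remaining (n=14): Σ = 9500, mean = 9500/14 = 678.571

678.6 ms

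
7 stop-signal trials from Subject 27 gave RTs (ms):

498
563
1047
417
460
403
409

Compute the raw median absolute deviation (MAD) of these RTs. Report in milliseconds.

51 ms

Sorted: 403, 409, 417, 460, 498, 563, 1047 → median = 460
|x − 460|: 38, 103, 587, 43, 0, 57, 51
Sorted deviations: 0, 38, 43, 51, 57, 103, 587 → MAD = 51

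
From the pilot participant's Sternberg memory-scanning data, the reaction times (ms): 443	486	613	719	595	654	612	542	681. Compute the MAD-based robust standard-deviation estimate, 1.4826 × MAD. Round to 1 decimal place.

102.3 ms

Sorted: 443, 486, 542, 595, 612, 613, 654, 681, 719 → median = 612
|x − 612| sorted: 0, 1, 17, 42, 69, 70, 107, 126, 169 → MAD = 69
Robust SD ≈ 1.4826 × 69 = 102.299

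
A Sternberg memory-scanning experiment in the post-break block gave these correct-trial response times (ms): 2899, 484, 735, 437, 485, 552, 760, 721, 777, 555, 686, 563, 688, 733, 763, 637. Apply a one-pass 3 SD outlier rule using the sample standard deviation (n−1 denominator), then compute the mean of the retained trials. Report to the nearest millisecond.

638 ms

n = 16, ΣRT = 12475, M = 779.688
Σ(x−M)² = 4978309.44; s = √(4978309.44/15) = 576.097
Cutoffs: 779.688 ± 3·576.097 → [-948.6, 2508.0]
Outside: 2899 → excluded.
Retained (n=15): Σ = 9576, mean = 9576/15 = 638.400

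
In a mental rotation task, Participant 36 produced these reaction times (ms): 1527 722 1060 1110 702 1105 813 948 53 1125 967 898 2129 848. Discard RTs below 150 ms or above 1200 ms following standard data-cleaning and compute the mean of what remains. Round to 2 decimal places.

936.18 ms

Excluded: 53, 1527, 2129
Retained (n=11): Σ = 10298
Mean = 10298/11 = 936.1818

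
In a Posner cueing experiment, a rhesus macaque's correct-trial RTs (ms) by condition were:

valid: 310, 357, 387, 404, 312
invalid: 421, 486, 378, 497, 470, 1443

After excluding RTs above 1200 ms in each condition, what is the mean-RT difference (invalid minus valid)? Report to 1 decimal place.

invalid: exclude 1443
M(valid) = 1770/5 = 354.000
M(invalid) = 2252/5 = 450.400
Difference = 450.400 − 354.000 = 96.400 ms

96.4 ms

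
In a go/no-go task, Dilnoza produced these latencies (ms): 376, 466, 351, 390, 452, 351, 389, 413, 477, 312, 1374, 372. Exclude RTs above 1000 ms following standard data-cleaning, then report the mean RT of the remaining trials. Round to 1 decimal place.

395.4 ms

Excluded: 1374
Retained (n=11): Σ = 4349
Mean = 4349/11 = 395.3636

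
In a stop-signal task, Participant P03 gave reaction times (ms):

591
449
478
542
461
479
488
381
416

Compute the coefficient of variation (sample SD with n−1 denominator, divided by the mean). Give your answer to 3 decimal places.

0.131

n = 9, Σ = 4285, M = 476.1111
Σ(x−M)² = 31316.889; s = √(31316.889/8) = 62.5669
CV = 62.5669 / 476.1111 = 0.13141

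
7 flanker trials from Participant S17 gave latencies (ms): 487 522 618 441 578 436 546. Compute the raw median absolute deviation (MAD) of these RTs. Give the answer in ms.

56 ms

Sorted: 436, 441, 487, 522, 546, 578, 618 → median = 522
|x − 522|: 35, 0, 96, 81, 56, 86, 24
Sorted deviations: 0, 24, 35, 56, 81, 86, 96 → MAD = 56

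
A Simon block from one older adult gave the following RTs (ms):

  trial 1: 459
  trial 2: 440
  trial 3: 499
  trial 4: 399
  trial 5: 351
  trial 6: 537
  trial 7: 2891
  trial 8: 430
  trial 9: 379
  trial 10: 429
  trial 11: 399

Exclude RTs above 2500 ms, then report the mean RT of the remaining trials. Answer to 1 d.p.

432.2 ms

Excluded: 2891
Retained (n=10): Σ = 4322
Mean = 4322/10 = 432.2000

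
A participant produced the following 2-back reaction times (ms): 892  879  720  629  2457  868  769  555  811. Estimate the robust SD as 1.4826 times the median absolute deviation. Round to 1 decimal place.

Sorted: 555, 629, 720, 769, 811, 868, 879, 892, 2457 → median = 811
|x − 811| sorted: 0, 42, 57, 68, 81, 91, 182, 256, 1646 → MAD = 81
Robust SD ≈ 1.4826 × 81 = 120.091

120.1 ms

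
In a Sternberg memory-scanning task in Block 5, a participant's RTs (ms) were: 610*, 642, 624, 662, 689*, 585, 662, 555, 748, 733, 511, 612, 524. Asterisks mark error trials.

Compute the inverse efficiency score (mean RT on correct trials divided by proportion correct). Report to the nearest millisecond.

Correct trials (n=11): 642, 624, 662, 585, 662, 555, 748, 733, 511, 612, 524
Mean correct RT = 6858/11 = 623.4545 ms
Proportion correct = 11/13
IES = 623.4545 / (11/13) = 736.810 ms

737 ms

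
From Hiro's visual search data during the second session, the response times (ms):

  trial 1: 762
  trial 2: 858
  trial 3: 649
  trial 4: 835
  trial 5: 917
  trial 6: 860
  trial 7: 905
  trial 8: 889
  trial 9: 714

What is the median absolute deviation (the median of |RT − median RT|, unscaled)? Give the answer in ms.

47 ms

Sorted: 649, 714, 762, 835, 858, 860, 889, 905, 917 → median = 858
|x − 858|: 96, 0, 209, 23, 59, 2, 47, 31, 144
Sorted deviations: 0, 2, 23, 31, 47, 59, 96, 144, 209 → MAD = 47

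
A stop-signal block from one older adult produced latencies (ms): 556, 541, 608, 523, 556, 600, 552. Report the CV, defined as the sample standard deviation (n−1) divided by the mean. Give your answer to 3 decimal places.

0.055

n = 7, Σ = 3936, M = 562.2857
Σ(x−M)² = 5693.429; s = √(5693.429/6) = 30.8043
CV = 30.8043 / 562.2857 = 0.05478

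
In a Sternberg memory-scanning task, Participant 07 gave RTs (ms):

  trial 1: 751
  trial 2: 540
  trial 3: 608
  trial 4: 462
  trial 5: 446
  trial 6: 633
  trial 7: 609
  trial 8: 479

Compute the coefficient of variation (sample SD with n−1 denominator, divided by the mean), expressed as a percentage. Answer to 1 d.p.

18.4%

n = 8, Σ = 4528, M = 566.0000
Σ(x−M)² = 75788.000; s = √(75788.000/7) = 104.0522
CV = 104.0522 / 566.0000 = 0.18384 = 18.384%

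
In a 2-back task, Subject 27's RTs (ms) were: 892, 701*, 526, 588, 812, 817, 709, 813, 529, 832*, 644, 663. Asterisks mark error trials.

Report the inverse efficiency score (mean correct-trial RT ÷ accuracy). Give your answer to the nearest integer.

839 ms

Correct trials (n=10): 892, 526, 588, 812, 817, 709, 813, 529, 644, 663
Mean correct RT = 6993/10 = 699.3000 ms
Proportion correct = 10/12
IES = 699.3000 / (10/12) = 839.160 ms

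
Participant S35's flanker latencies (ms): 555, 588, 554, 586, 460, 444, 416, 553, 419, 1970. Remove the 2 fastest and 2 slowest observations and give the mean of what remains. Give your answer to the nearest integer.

Sorted: 416, 419, 444, 460, 553, 554, 555, 586, 588, 1970
Drop lowest 2 (416, 419) and highest 2 (588, 1970)
Remaining (n=6): Σ = 3152, mean = 3152/6 = 525.333

525 ms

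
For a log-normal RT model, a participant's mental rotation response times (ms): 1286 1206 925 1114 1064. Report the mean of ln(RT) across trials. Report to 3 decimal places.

ln(RT): 7.1593, 7.0951, 6.8298, 7.0157, 6.9698
Σ ln(RT) = 35.0697
Mean = 35.0697/5 = 7.01393

7.014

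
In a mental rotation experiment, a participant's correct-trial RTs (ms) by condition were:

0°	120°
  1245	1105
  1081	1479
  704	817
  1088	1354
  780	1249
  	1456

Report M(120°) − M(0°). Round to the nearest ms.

264 ms

M(0°) = 4898/5 = 979.600
M(120°) = 7460/6 = 1243.333
Difference = 1243.333 − 979.600 = 263.733 ms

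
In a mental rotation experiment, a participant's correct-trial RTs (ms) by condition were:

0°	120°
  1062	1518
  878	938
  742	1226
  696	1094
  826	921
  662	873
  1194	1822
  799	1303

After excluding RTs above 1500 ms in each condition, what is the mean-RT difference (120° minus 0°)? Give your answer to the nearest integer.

120°: exclude 1518, 1822
M(0°) = 6859/8 = 857.375
M(120°) = 6355/6 = 1059.167
Difference = 1059.167 − 857.375 = 201.792 ms

202 ms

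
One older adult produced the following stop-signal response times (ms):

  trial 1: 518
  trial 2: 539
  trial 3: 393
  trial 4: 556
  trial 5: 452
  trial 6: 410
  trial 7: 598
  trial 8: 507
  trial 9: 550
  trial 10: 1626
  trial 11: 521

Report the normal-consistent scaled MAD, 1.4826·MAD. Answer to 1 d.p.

51.9 ms

Sorted: 393, 410, 452, 507, 518, 521, 539, 550, 556, 598, 1626 → median = 521
|x − 521| sorted: 0, 3, 14, 18, 29, 35, 69, 77, 111, 128, 1105 → MAD = 35
Robust SD ≈ 1.4826 × 35 = 51.891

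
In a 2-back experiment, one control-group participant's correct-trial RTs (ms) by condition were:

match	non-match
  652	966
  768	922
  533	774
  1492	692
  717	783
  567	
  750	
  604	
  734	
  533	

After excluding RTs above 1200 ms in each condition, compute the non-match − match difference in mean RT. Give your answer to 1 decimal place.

176.5 ms

match: exclude 1492
M(match) = 5858/9 = 650.889
M(non-match) = 4137/5 = 827.400
Difference = 827.400 − 650.889 = 176.511 ms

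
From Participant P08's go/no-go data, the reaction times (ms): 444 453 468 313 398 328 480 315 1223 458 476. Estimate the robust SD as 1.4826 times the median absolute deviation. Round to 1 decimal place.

Sorted: 313, 315, 328, 398, 444, 453, 458, 468, 476, 480, 1223 → median = 453
|x − 453| sorted: 0, 5, 9, 15, 23, 27, 55, 125, 138, 140, 770 → MAD = 27
Robust SD ≈ 1.4826 × 27 = 40.030

40.0 ms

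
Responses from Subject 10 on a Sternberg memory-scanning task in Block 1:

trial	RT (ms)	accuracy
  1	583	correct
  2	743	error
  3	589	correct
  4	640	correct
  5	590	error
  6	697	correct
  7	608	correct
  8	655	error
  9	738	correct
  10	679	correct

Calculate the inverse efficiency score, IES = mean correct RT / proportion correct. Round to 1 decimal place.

Correct trials (n=7): 583, 589, 640, 697, 608, 738, 679
Mean correct RT = 4534/7 = 647.7143 ms
Proportion correct = 7/10
IES = 647.7143 / (7/10) = 925.306 ms

925.3 ms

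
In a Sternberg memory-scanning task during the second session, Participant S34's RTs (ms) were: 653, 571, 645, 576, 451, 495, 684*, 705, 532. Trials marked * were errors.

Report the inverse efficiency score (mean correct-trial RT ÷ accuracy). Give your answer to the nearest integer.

Correct trials (n=8): 653, 571, 645, 576, 451, 495, 705, 532
Mean correct RT = 4628/8 = 578.5000 ms
Proportion correct = 8/9
IES = 578.5000 / (8/9) = 650.812 ms

651 ms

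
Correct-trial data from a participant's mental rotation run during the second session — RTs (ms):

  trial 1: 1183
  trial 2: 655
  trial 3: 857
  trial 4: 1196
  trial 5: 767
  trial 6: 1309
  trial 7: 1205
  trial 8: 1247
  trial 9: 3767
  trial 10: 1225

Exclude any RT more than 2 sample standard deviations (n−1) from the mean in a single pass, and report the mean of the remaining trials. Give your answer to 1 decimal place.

n = 10, ΣRT = 13411, M = 1341.100
Σ(x−M)² = 7007604.90; s = √(7007604.90/9) = 882.396
Cutoffs: 1341.100 ± 2·882.396 → [-423.7, 3105.9]
Outside: 3767 → excluded.
Retained (n=9): Σ = 9644, mean = 9644/9 = 1071.556

1071.6 ms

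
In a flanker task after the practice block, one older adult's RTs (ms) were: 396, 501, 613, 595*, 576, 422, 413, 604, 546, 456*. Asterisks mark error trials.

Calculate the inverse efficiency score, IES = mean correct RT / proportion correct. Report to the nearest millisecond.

636 ms

Correct trials (n=8): 396, 501, 613, 576, 422, 413, 604, 546
Mean correct RT = 4071/8 = 508.8750 ms
Proportion correct = 8/10
IES = 508.8750 / (8/10) = 636.094 ms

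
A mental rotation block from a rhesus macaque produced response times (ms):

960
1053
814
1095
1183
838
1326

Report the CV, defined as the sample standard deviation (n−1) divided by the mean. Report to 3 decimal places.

n = 7, Σ = 7269, M = 1038.4286
Σ(x−M)² = 203701.714; s = √(203701.714/6) = 184.2560
CV = 184.2560 / 1038.4286 = 0.17744

0.177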